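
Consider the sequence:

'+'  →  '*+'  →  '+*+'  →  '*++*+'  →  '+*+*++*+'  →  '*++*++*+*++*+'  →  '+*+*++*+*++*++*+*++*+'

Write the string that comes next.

*++*++*+*++*++*+*++*+*++*++*+*++*+

Each term (from the third on) is the two preceding terms concatenated in order: term 3 = +·*+ = +*+.
So term 8 is *++*++*+*++*+·+*+*++*+*++*++*+*++*+.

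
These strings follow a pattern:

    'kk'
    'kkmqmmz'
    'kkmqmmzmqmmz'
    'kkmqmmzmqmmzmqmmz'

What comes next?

kkmqmmzmqmmzmqmmzmqmmz

Every step adds mqmmz to the end: s(k+1) = s(k)·mqmmz.
One more step from kkmqmmzmqmmzmqmmz gives the answer.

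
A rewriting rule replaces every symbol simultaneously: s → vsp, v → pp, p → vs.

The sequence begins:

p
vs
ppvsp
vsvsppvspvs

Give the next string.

Expanding vsvsppvspvs: v→pp, s→vsp, v→pp, s→vsp, p→vs, p→vs, v→pp, s→vsp, p→vs, v→pp, s→vsp. Concatenated: pp vsp pp vsp vs vs pp vsp vs pp vsp.

ppvspppvspvsvsppvspvsppvsp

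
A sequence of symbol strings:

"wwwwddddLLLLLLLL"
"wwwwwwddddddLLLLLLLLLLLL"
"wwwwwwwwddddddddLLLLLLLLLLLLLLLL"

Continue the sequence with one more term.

Reading off run lengths: w runs 4, 6, 8; d runs 4, 6, 8; L runs 8, 12, 16 — each is linear in n, where the shown terms are n = 2, 3, 4.
Setting n = 5 gives 10, 10, 20 characters in each block.

wwwwwwwwwwddddddddddLLLLLLLLLLLLLLLLLLLL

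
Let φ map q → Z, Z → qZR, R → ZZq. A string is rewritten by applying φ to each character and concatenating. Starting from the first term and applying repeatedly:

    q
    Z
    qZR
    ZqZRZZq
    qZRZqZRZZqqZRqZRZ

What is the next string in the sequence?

φ(qZRZqZRZZqqZRqZRZ) expands symbol-by-symbol to Z qZR ZZq qZR Z qZR ZZq qZR qZR Z Z qZR ZZq Z qZR ZZq qZR; joining the 17 pieces gives the next term.

ZqZRZZqqZRZqZRZZqqZRqZRZZqZRZZqZqZRZZqqZR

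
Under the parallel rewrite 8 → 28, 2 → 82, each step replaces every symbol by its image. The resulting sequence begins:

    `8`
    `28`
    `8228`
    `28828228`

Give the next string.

Rewriting each symbol of 28828228: 2→82, 8→28, 8→28, 2→82, 8→28, 2→82, 2→82, 8→28, which concatenates to 82 28 28 82 28 82 82 28.

8228288228828228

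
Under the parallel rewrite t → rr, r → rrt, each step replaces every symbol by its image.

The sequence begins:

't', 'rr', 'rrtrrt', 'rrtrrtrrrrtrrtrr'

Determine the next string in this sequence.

rrtrrtrrrrtrrtrrrrtrrtrrtrrtrrrrtrrtrrrrtrrt

Applying the rule to each of the 16 symbols of rrtrrtrrrrtrrtrr gives the pieces rrt rrt rr rrt rrt rr rrt rrt rrt rrt rr rrt rrt rr rrt rrt, which concatenate to the answer.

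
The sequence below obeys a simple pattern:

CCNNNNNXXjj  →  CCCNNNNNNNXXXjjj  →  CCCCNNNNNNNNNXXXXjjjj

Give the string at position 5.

The n-th term is n C's then 2n+1 N's then n X's then n j's, where the shown terms are n = 2, 3, 4.
At n = 6 the blocks have lengths 6, 13, 6, 6.

CCCCCCNNNNNNNNNNNNNXXXXXXjjjjjj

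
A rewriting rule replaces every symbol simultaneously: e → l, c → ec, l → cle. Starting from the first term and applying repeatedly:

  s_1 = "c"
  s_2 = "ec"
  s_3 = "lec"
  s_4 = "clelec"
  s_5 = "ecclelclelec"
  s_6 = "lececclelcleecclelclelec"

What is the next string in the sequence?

φ(lececclelcleecclelclelec) expands symbol-by-symbol to cle l ec l ec ec cle l cle ec cle l l ec ec cle l cle ec cle l cle l ec; joining the 24 pieces gives the next term.

cleleclececclelcleecclellececclelcleecclelclelec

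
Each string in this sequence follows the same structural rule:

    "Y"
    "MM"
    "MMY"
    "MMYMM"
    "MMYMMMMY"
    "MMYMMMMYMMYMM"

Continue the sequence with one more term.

From term 3 onward, concatenate the last term with the second-to-last: MM·Y = MMY, MMY·MM = MMYMM, …
So term 7 is MMYMMMMYMMYMM·MMYMMMMY.

MMYMMMMYMMYMMMMYMMMMY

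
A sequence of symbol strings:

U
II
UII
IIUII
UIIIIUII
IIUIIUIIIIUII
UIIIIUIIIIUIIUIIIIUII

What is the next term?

IIUIIUIIIIUIIUIIIIUIIIIUIIUIIIIUII

Each term (from the third on) is the two preceding terms concatenated in order: term 3 = U·II = UII.
The next term joins IIUIIUIIIIUII and UIIIIUIIIIUIIUIIIIUII.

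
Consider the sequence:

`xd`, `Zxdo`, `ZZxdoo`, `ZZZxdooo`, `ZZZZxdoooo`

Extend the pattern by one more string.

ZZZZZxdooooo

Each term wraps the previous one in Z on the left and o on the right.
One more step from ZZZZxdoooo gives the answer.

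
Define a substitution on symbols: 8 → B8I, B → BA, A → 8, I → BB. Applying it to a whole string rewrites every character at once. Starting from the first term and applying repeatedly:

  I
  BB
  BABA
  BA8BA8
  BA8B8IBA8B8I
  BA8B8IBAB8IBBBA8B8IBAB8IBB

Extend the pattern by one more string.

Replace each of the 26 characters of BA8B8IBAB8IBBBA8B8IBAB8IBB in place — BA 8 B8I BA B8I BB BA 8 BA B8I BB BA BA BA 8 B8I BA B8I BB BA 8 BA B8I BB BA BA — and concatenate.

BA8B8IBAB8IBBBA8BAB8IBBBABABA8B8IBAB8IBBBA8BAB8IBBBABA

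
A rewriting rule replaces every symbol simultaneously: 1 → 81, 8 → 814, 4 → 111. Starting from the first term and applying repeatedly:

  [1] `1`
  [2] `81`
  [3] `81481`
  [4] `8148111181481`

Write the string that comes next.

81481111814818181818148111181481

Replace each of the 13 characters of 8148111181481 in place — 814 81 111 814 81 81 81 81 814 81 111 814 81 — and concatenate.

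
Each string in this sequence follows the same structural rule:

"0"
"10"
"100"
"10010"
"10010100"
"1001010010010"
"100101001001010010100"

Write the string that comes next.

1001010010010100101001001010010010

Each term (from the third on) is the previous term followed by the one before it: term 3 = 10·0 = 100.
So term 8 is 100101001001010010100·1001010010010.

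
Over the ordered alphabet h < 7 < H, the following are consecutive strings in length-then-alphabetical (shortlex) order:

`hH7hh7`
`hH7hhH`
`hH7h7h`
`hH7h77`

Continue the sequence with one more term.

Find the rightmost character of hH7h77 below H, bump it to the next letter, and reset everything to its right to h.

hH7h7H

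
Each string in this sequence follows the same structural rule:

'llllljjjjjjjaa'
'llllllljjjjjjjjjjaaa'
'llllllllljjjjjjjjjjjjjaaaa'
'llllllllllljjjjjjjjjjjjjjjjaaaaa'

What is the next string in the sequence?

Each string has the form l^{2n+1} j^{3n+1} a^{n}, where the shown terms are n = 2, 3, 4, 5.
For the next term, n = 6, so the run lengths are 13, 19, 6.

llllllllllllljjjjjjjjjjjjjjjjjjjaaaaaa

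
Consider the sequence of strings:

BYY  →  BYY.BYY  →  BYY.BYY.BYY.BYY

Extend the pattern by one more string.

s(k+1) = s(k)·.·s(k) — each term doubles the last with '.' between the halves.
One more doubling of BYY.BYY.BYY.BYY gives the answer.

BYY.BYY.BYY.BYY.BYY.BYY.BYY.BYY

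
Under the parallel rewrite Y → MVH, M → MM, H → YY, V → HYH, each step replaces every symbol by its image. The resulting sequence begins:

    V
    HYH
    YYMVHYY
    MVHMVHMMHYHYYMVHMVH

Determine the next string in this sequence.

MMHYHYYMMHYHYYMMMMYYMVHYYMVHMVHMMHYHYYMMHYHYY

Applying the rule to each of the 19 symbols of MVHMVHMMHYHYYMVHMVH gives the pieces MM HYH YY MM HYH YY MM MM YY MVH YY MVH MVH MM HYH YY MM HYH YY, which concatenate to the answer.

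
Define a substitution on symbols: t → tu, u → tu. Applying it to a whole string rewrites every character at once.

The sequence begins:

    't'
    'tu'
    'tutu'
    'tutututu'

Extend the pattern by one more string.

Expanding tutututu: t→tu, u→tu, t→tu, u→tu, t→tu, u→tu, t→tu, u→tu. Concatenated: tu tu tu tu tu tu tu tu.

tutututututututu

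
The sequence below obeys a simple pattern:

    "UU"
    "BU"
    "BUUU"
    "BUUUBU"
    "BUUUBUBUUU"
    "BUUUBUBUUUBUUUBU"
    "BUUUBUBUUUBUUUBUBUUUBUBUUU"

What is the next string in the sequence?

This is a Fibonacci-style word recurrence s(k) = s(k−1)·s(k−2): e.g. BU·UU = BUUU.
So term 8 is BUUUBUBUUUBUUUBUBUUUBUBUUU·BUUUBUBUUUBUUUBU.

BUUUBUBUUUBUUUBUBUUUBUBUUUBUUUBUBUUUBUUUBU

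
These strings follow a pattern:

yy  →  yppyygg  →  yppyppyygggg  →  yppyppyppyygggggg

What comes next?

yppyppyppyppyygggggggg

Every step adds ypp to the front and gg to the end of the previous string.
One more step from yppyppyppyygggggg gives the answer.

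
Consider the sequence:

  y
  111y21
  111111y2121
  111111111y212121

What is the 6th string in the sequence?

111111111111111y2121212121

s(k+1) = 111·s(k)·21, so each term gains 111 as a prefix and 21 as a suffix.
From 111111111y212121, 2 further steps: 111111111y212121 → 111111111111y21212121 → (answer).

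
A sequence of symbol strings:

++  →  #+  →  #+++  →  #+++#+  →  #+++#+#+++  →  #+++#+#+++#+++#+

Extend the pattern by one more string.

#+++#+#+++#+++#+#+++#+#+++

Each term (from the third on) is the previous term followed by the one before it: term 3 = #+·++ = #+++.
So term 7 is #+++#+#+++#+++#+·#+++#+#+++.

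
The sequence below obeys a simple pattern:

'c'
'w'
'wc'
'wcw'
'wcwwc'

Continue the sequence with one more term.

From term 3 onward, concatenate the last term with the second-to-last: w·c = wc, wc·w = wcw, …
The next term joins wcwwc and wcw.

wcwwcwcw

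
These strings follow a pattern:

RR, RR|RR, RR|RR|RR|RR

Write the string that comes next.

s(k+1) = s(k)·|·s(k) — each term doubles the last with '|' between the halves.
Doubling RR|RR|RR|RR with '|' between the halves:

RR|RR|RR|RR|RR|RR|RR|RR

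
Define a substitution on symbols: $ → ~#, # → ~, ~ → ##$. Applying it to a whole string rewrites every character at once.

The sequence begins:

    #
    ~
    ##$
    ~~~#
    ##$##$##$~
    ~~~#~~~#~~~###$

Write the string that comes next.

Rewriting the 15 symbols of ~~~#~~~#~~~###$ one by one yields ##$ ##$ ##$ ~ ##$ ##$ ##$ ~ ##$ ##$ ##$ ~ ~ ~ ~#; concatenated:

##$##$##$~##$##$##$~##$##$##$~~~~#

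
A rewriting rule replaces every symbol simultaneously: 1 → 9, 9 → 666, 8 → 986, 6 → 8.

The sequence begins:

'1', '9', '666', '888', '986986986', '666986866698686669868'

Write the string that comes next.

888666986898688866698689868886669868986

φ(666986866698686669868) expands symbol-by-symbol to 8 8 8 666 986 8 986 8 8 8 666 986 8 986 8 8 8 666 986 8 986; joining the 21 pieces gives the next term.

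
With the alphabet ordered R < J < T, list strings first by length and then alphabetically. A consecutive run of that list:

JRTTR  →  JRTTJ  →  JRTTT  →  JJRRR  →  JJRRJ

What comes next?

The successor of JJRRJ increments the rightmost position that isn't already T and resets every position after it to R.

JJRRT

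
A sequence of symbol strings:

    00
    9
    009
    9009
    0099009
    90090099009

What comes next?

009900990090099009

Each term (from the third on) is the two preceding terms concatenated in order: term 3 = 00·9 = 009.
The next term joins 0099009 and 90090099009.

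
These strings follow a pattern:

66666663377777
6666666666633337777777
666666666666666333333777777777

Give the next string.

Reading off run lengths: 6 runs 7, 11, 15; 3 runs 2, 4, 6; 7 runs 5, 7, 9 — each is linear in n (n = 1, 2, …).
At n = 4 the blocks have lengths 19, 8, 11.

66666666666666666663333333377777777777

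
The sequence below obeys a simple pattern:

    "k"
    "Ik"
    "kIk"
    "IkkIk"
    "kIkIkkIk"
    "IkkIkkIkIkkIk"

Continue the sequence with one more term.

kIkIkkIkIkkIkkIkIkkIk

From term 3 onward, concatenate the second-to-last term with the last: k·Ik = kIk, Ik·kIk = IkkIk, …
The next term joins kIkIkkIk and IkkIkkIkIkkIk.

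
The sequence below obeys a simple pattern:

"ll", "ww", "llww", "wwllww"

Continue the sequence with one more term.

Each term (from the third on) is the two preceding terms concatenated in order: term 3 = ll·ww = llww.
Continuing: llww · wwllww gives term 5.

llwwwwllww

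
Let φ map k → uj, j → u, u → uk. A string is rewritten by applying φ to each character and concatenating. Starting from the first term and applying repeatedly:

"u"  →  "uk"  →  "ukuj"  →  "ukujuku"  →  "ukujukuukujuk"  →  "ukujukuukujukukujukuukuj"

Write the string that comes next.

Applying the rule to each of the 24 symbols of ukujukuukujukukujukuukuj gives the pieces uk uj uk u uk uj uk uk uj uk u uk uj uk uj uk u uk uj uk uk uj uk u, which concatenate to the answer.

ukujukuukujukukujukuukujukujukuukujukukujuku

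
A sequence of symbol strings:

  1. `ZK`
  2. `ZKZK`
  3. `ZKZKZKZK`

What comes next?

Every step duplicates the string.
So the next term is two copies of ZKZKZKZK.

ZKZKZKZKZKZKZKZK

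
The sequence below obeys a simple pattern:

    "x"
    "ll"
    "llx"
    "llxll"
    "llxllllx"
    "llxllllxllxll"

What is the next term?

llxllllxllxllllxllllx

From term 3 onward, concatenate the last term with the second-to-last: ll·x = llx, llx·ll = llxll, …
So term 7 is llxllllxllxll·llxllllx.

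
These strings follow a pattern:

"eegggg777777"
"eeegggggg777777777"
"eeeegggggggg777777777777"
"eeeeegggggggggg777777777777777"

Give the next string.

Each string has the form e^{n} g^{2n} 7^{3n}, where the shown terms are n = 2, 3, 4, 5.
For the next term, n = 6, so the run lengths are 6, 12, 18.

eeeeeegggggggggggg777777777777777777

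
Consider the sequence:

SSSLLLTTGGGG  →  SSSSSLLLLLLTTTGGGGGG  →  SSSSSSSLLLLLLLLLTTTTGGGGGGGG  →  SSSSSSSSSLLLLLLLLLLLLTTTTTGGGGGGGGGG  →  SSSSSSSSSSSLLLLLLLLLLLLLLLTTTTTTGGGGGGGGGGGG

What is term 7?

Term n consists of 2n+1 S's, followed by 3n L's, followed by n+1 T's, followed by 2n+2 G's (n = 1, 2, …).
Setting n = 7 gives 15, 21, 8, 16 characters in each block.

SSSSSSSSSSSSSSSLLLLLLLLLLLLLLLLLLLLLTTTTTTTTGGGGGGGGGGGGGGGG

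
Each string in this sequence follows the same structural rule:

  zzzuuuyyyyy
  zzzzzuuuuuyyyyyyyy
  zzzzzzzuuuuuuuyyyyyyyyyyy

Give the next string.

Term n consists of 2n+1 z's, followed by 2n+1 u's, followed by 3n+2 y's (n = 1, 2, …).
At n = 4 the blocks have lengths 9, 9, 14.

zzzzzzzzzuuuuuuuuuyyyyyyyyyyyyyy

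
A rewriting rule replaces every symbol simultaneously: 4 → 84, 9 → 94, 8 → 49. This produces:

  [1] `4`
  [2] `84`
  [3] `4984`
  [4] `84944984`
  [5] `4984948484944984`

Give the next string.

φ(4984948484944984) expands symbol-by-symbol to 84 94 49 84 94 84 49 84 49 84 94 84 84 94 49 84; joining the 16 pieces gives the next term.

84944984948449844984948484944984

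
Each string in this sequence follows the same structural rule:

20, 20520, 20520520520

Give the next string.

20520520520520520520520

Each string is two copies of the previous one joined by '5'.
So the next term is two copies of 20520520520 with '5' between the halves.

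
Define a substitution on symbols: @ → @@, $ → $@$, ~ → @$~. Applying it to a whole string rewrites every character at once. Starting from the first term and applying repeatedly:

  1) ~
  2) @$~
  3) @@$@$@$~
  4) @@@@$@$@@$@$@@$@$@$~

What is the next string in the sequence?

Rewriting the 20 symbols of @@@@$@$@@$@$@@$@$@$~ one by one yields @@ @@ @@ @@ $@$ @@ $@$ @@ @@ $@$ @@ $@$ @@ @@ $@$ @@ $@$ @@ $@$ @$~; concatenated:

@@@@@@@@$@$@@$@$@@@@$@$@@$@$@@@@$@$@@$@$@@$@$@$~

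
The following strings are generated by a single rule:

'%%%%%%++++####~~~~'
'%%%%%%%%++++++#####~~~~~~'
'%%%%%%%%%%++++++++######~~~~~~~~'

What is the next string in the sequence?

The n-th term is 2n+2 %'s then 2n +'s then n+2 #'s then 2n ~'s, where the shown terms are n = 2, 3, 4.
Setting n = 5 gives 12, 10, 7, 10 characters in each block.

%%%%%%%%%%%%++++++++++#######~~~~~~~~~~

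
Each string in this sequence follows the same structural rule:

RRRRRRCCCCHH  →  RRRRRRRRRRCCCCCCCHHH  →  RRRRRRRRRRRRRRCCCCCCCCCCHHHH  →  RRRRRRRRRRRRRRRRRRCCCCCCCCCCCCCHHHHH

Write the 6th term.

RRRRRRRRRRRRRRRRRRRRRRRRRRCCCCCCCCCCCCCCCCCCCHHHHHHH

The n-th term is 4n-2 R's then 3n-2 C's then n H's, where the shown terms are n = 2, 3, 4, 5.
At n = 7 the blocks have lengths 26, 19, 7.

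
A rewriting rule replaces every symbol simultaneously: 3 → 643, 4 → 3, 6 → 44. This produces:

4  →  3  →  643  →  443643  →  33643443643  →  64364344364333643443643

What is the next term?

Rewriting the 23 symbols of 64364344364333643443643 one by one yields 44 3 643 44 3 643 3 3 643 44 3 643 643 643 44 3 643 3 3 643 44 3 643; concatenated:

4436434436433364344364364364344364333643443643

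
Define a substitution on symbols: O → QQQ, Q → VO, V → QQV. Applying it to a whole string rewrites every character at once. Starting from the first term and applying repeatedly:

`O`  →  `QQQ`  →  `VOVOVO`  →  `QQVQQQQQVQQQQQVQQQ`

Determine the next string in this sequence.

VOVOQQVVOVOVOVOVOQQVVOVOVOVOVOQQVVOVOVO

Replace each of the 18 characters of QQVQQQQQVQQQQQVQQQ in place — VO VO QQV VO VO VO VO VO QQV VO VO VO VO VO QQV VO VO VO — and concatenate.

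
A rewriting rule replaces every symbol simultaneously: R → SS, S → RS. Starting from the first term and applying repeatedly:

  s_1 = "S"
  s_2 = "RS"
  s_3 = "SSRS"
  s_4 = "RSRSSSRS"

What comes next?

SSRSSSRSRSRSSSRS

Rewriting each symbol of RSRSSSRS: R→SS, S→RS, R→SS, S→RS, S→RS, S→RS, R→SS, S→RS, which concatenates to SS RS SS RS RS RS SS RS.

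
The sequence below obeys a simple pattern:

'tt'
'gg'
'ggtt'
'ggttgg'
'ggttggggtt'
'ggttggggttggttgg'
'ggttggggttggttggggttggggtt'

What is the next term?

ggttggggttggttggggttggggttggttggggttggttgg

This is a Fibonacci-style word recurrence s(k) = s(k−1)·s(k−2): e.g. gg·tt = ggtt.
So term 8 is ggttggggttggttggggttggggtt·ggttggggttggttgg.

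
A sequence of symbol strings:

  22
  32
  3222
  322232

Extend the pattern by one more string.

From term 3 onward, concatenate the last term with the second-to-last: 32·22 = 3222, 3222·32 = 322232, …
So term 5 is 322232·3222.

3222323222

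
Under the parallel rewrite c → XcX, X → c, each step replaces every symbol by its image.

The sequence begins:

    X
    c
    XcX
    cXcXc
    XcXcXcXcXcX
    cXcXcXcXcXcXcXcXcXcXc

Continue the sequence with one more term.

Applying the rule to each of the 21 symbols of cXcXcXcXcXcXcXcXcXcXc gives the pieces XcX c XcX c XcX c XcX c XcX c XcX c XcX c XcX c XcX c XcX c XcX, which concatenate to the answer.

XcXcXcXcXcXcXcXcXcXcXcXcXcXcXcXcXcXcXcXcXcX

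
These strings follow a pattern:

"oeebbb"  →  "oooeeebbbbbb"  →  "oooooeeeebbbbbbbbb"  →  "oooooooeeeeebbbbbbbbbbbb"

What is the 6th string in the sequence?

The n-th term is 2n-1 o's then n+1 e's then 3n b's (n = 1, 2, …).
At n = 6 the blocks have lengths 11, 7, 18.

oooooooooooeeeeeeebbbbbbbbbbbbbbbbbb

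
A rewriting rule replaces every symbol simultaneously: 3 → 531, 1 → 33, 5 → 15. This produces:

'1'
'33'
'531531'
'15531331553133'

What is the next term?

Rewriting the 14 symbols of 15531331553133 one by one yields 33 15 15 531 33 531 531 33 15 15 531 33 531 531; concatenated:

3315155313353153133151553133531531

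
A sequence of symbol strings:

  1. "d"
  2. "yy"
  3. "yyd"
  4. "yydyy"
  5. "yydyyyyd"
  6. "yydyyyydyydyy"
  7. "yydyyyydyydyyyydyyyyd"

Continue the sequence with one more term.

Each term (from the third on) is the previous term followed by the one before it: term 3 = yy·d = yyd.
Continuing: yydyyyydyydyyyydyyyyd · yydyyyydyydyy gives term 8.

yydyyyydyydyyyydyyyydyydyyyydyydyy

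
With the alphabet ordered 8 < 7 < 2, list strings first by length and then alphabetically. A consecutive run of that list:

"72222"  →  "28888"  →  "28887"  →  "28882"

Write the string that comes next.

The successor of 28882 increments the rightmost position that isn't already 2 and resets every position after it to 8.

28878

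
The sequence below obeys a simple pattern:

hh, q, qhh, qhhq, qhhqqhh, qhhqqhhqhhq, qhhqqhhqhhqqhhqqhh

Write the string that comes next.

From term 3 onward, concatenate the last term with the second-to-last: q·hh = qhh, qhh·q = qhhq, …
So term 8 is qhhqqhhqhhqqhhqqhh·qhhqqhhqhhq.

qhhqqhhqhhqqhhqqhhqhhqqhhqhhq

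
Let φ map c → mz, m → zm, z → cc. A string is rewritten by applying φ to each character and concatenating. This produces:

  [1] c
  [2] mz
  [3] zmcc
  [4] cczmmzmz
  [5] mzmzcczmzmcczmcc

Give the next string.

Applying the rule to each of the 16 symbols of mzmzcczmzmcczmcc gives the pieces zm cc zm cc mz mz cc zm cc zm mz mz cc zm mz mz, which concatenate to the answer.

zmcczmccmzmzcczmcczmmzmzcczmmzmz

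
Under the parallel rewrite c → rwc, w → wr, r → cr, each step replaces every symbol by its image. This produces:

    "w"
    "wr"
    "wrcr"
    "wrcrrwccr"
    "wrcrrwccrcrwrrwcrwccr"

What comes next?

wrcrrwccrcrwrrwcrwccrrwccrwrcrcrwrrwccrwrrwcrwccr

Replace each of the 21 characters of wrcrrwccrcrwrrwcrwccr in place — wr cr rwc cr cr wr rwc rwc cr rwc cr wr cr cr wr rwc cr wr rwc rwc cr — and concatenate.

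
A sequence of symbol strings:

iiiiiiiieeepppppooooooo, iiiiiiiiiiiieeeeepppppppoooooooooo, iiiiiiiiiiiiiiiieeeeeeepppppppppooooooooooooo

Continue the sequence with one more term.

Each string has the form i^{4n} e^{2n-1} p^{2n+1} o^{3n+1}, where the shown terms are n = 2, 3, 4.
At n = 5 the blocks have lengths 20, 9, 11, 16.

iiiiiiiiiiiiiiiiiiiieeeeeeeeepppppppppppoooooooooooooooo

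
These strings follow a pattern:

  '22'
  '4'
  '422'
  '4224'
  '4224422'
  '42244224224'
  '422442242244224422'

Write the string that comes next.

This is a Fibonacci-style word recurrence s(k) = s(k−1)·s(k−2): e.g. 4·22 = 422.
Continuing: 422442242244224422 · 42244224224 gives term 8.

42244224224422442242244224224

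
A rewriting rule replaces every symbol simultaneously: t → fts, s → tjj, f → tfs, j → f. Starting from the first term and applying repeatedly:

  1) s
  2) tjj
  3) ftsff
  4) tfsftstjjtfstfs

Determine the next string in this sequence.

ftstfstjjtfsftstjjftsffftstfstjjftstfstjj

Applying the rule to each of the 15 symbols of tfsftstjjtfstfs gives the pieces fts tfs tjj tfs fts tjj fts f f fts tfs tjj fts tfs tjj, which concatenate to the answer.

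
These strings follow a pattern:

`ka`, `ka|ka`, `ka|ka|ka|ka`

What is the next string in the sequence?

Each string is two copies of the previous one joined by '|'.
Doubling ka|ka|ka|ka with '|' between the halves:

ka|ka|ka|ka|ka|ka|ka|ka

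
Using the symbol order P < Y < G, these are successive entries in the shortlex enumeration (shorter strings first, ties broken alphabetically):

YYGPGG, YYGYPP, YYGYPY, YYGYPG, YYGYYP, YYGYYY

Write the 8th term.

YYGYGP

Continuing the enumeration 2 steps past YYGYYY: YYGYYY → YYGYYG → (answer).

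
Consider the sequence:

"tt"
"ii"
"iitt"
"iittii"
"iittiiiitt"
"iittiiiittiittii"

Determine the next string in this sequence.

From term 3 onward, concatenate the last term with the second-to-last: ii·tt = iitt, iitt·ii = iittii, …
The next term joins iittiiiittiittii and iittiiiitt.

iittiiiittiittiiiittiiiitt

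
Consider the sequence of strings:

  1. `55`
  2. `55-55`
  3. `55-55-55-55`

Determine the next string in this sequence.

Each string is two copies of the previous one joined by '-'.
So the next term is two copies of 55-55-55-55 with '-' between the halves.

55-55-55-55-55-55-55-55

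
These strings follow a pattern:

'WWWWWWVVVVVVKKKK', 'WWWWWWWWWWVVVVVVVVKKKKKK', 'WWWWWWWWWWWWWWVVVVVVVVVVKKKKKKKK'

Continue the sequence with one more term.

Each string has the form W^{4n-2} V^{2n+2} K^{2n}, where the shown terms are n = 2, 3, 4.
Setting n = 5 gives 18, 12, 10 characters in each block.

WWWWWWWWWWWWWWWWWWVVVVVVVVVVVVKKKKKKKKKK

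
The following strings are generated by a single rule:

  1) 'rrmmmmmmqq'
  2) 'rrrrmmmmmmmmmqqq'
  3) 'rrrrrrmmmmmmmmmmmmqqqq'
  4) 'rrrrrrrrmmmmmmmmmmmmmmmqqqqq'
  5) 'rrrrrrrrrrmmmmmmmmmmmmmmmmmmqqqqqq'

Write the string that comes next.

rrrrrrrrrrrrmmmmmmmmmmmmmmmmmmmmmqqqqqqq

Term n consists of 2n r's, followed by 3n+3 m's, followed by n+1 q's (n = 1, 2, …).
Setting n = 6 gives 12, 21, 7 characters in each block.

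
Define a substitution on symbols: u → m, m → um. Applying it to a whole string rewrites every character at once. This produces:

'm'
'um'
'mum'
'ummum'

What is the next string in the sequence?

Rewriting each symbol of ummum: u→m, m→um, m→um, u→m, m→um, which concatenates to m um um m um.

mumummum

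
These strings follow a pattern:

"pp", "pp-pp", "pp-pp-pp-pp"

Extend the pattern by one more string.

Every step duplicates the string with '-' between the halves.
Doubling pp-pp-pp-pp with '-' between the halves:

pp-pp-pp-pp-pp-pp-pp-pp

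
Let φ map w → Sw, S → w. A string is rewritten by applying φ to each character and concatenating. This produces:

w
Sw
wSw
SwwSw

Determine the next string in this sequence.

Rewriting each symbol of SwwSw: S→w, w→Sw, w→Sw, S→w, w→Sw, which concatenates to w Sw Sw w Sw.

wSwSwwSw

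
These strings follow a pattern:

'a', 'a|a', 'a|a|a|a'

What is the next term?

s(k+1) = s(k)·|·s(k) — each term doubles the last with '|' between the halves.
Doubling a|a|a|a with '|' between the halves:

a|a|a|a|a|a|a|a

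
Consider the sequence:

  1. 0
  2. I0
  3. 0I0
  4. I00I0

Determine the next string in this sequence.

0I0I00I0

Each term (from the third on) is the two preceding terms concatenated in order: term 3 = 0·I0 = 0I0.
So term 5 is 0I0·I00I0.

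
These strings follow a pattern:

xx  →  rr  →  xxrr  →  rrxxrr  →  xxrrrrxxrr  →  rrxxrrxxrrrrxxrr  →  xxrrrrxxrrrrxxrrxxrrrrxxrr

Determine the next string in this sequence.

rrxxrrxxrrrrxxrrxxrrrrxxrrrrxxrrxxrrrrxxrr

From term 3 onward, concatenate the second-to-last term with the last: xx·rr = xxrr, rr·xxrr = rrxxrr, …
The next term joins rrxxrrxxrrrrxxrr and xxrrrrxxrrrrxxrrxxrrrrxxrr.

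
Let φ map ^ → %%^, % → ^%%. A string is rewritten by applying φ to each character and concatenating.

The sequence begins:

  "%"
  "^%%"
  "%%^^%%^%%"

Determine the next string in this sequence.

Apply φ to %%^^%%^%% symbol by symbol: %→^%%, %→^%%, ^→%%^, ^→%%^, %→^%%, %→^%%, ^→%%^, %→^%%, %→^%%; joined: ^%% ^%% %%^ %%^ ^%% ^%% %%^ ^%% ^%%.

^%%^%%%%^%%^^%%^%%%%^^%%^%%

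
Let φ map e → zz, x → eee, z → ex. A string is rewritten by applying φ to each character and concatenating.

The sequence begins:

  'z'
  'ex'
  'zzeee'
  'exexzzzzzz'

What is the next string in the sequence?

zzeeezzeeeexexexexexex

Expanding exexzzzzzz: e→zz, x→eee, e→zz, x→eee, z→ex, z→ex, z→ex, z→ex, z→ex, z→ex. Concatenated: zz eee zz eee ex ex ex ex ex ex.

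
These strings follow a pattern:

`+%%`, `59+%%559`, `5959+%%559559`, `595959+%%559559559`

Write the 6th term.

5959595959+%%559559559559559

Every step adds 59 to the front and 559 to the end of the previous string.
From 595959+%%559559559, 2 further steps: 595959+%%559559559 → 59595959+%%559559559559 → (answer).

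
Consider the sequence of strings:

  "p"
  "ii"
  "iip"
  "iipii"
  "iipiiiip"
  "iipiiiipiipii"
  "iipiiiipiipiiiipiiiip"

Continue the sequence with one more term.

This is a Fibonacci-style word recurrence s(k) = s(k−1)·s(k−2): e.g. ii·p = iip.
The next term joins iipiiiipiipiiiipiiiip and iipiiiipiipii.

iipiiiipiipiiiipiiiipiipiiiipiipii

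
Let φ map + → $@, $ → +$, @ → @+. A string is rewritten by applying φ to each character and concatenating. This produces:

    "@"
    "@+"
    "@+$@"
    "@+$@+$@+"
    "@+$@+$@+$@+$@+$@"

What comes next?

Rewriting the 16 symbols of @+$@+$@+$@+$@+$@ one by one yields @+ $@ +$ @+ $@ +$ @+ $@ +$ @+ $@ +$ @+ $@ +$ @+; concatenated:

@+$@+$@+$@+$@+$@+$@+$@+$@+$@+$@+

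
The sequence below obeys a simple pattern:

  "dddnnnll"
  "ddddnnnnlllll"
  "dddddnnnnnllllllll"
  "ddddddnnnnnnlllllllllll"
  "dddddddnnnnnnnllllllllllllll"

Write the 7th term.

Term n consists of n+2 d's, followed by n+2 n's, followed by 3n-1 l's (n = 1, 2, …).
Setting n = 7 gives 9, 9, 20 characters in each block.

dddddddddnnnnnnnnnllllllllllllllllllll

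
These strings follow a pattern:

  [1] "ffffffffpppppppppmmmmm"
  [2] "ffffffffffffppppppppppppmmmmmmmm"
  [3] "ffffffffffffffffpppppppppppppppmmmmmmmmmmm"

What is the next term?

ffffffffffffffffffffppppppppppppppppppmmmmmmmmmmmmmm

Each string has the form f^{4n} p^{3n+3} m^{3n-1}, where the shown terms are n = 2, 3, 4.
For the next term, n = 5, so the run lengths are 20, 18, 14.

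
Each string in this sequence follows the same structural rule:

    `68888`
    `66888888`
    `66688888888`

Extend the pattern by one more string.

Each string has the form 6^{n-1} 8^{2n}, where the shown terms are n = 2, 3, 4.
For the next term, n = 5, so the run lengths are 4, 10.

66668888888888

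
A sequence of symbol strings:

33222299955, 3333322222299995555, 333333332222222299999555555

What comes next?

Reading off run lengths: 3 runs 2, 5, 8; 2 runs 4, 6, 8; 9 runs 3, 4, 5; 5 runs 2, 4, 6 — each is linear in n (n = 1, 2, …).
Setting n = 4 gives 11, 10, 6, 8 characters in each block.

33333333333222222222299999955555555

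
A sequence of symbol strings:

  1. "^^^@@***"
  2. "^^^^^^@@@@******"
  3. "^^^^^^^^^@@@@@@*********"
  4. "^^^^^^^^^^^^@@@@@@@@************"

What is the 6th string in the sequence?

Each string has the form ^^{3n} @^{2n} *^{3n} (n = 1, 2, …).
At n = 6 the blocks have lengths 18, 12, 18.

^^^^^^^^^^^^^^^^^^@@@@@@@@@@@@******************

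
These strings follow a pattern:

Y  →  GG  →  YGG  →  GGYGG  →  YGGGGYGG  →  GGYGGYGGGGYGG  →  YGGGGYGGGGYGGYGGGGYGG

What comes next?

GGYGGYGGGGYGGYGGGGYGGGGYGGYGGGGYGG

Each term (from the third on) is the two preceding terms concatenated in order: term 3 = Y·GG = YGG.
Continuing: GGYGGYGGGGYGG · YGGGGYGGGGYGGYGGGGYGG gives term 8.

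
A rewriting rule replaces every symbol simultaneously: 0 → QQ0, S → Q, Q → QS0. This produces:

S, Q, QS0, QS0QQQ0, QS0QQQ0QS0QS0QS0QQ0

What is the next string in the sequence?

Rewriting the 19 symbols of QS0QQQ0QS0QS0QS0QQ0 one by one yields QS0 Q QQ0 QS0 QS0 QS0 QQ0 QS0 Q QQ0 QS0 Q QQ0 QS0 Q QQ0 QS0 QS0 QQ0; concatenated:

QS0QQQ0QS0QS0QS0QQ0QS0QQQ0QS0QQQ0QS0QQQ0QS0QS0QQ0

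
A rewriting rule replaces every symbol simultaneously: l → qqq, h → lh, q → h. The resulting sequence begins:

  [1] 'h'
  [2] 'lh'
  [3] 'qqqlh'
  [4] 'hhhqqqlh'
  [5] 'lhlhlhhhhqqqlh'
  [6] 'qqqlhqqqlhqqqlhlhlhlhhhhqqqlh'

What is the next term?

Replace each of the 29 characters of qqqlhqqqlhqqqlhlhlhlhhhhqqqlh in place — h h h qqq lh h h h qqq lh h h h qqq lh qqq lh qqq lh qqq lh lh lh lh h h h qqq lh — and concatenate.

hhhqqqlhhhhqqqlhhhhqqqlhqqqlhqqqlhqqqlhlhlhlhhhhqqqlh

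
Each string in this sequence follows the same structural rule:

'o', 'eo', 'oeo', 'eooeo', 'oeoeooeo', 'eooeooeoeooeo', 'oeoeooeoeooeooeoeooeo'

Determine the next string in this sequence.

eooeooeoeooeooeoeooeoeooeooeoeooeo

From term 3 onward, concatenate the second-to-last term with the last: o·eo = oeo, eo·oeo = eooeo, …
So term 8 is eooeooeoeooeo·oeoeooeoeooeooeoeooeo.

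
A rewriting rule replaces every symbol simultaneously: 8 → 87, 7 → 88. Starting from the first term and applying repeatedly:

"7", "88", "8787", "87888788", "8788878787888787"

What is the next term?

87888787878887888788878787888788

Replace each of the 16 characters of 8788878787888787 in place — 87 88 87 87 87 88 87 88 87 88 87 87 87 88 87 88 — and concatenate.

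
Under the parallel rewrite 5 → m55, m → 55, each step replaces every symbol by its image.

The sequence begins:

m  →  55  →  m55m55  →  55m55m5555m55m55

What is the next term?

m55m5555m55m5555m55m55m55m5555m55m5555m55m55

Replace each of the 16 characters of 55m55m5555m55m55 in place — m55 m55 55 m55 m55 55 m55 m55 m55 m55 55 m55 m55 55 m55 m55 — and concatenate.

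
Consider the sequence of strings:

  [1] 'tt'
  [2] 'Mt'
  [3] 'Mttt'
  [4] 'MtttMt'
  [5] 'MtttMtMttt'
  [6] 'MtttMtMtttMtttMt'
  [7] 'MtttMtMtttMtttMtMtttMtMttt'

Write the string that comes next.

MtttMtMtttMtttMtMtttMtMtttMtttMtMtttMtttMt

This is a Fibonacci-style word recurrence s(k) = s(k−1)·s(k−2): e.g. Mt·tt = Mttt.
Continuing: MtttMtMtttMtttMtMtttMtMttt · MtttMtMtttMtttMt gives term 8.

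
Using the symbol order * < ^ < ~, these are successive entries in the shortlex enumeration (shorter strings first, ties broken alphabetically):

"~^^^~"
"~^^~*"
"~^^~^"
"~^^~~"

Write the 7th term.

~^~*~

Advancing 3 positions from ~^^~~ through ~^^~~ → ~^~** → ~^~*^ reaches term 7.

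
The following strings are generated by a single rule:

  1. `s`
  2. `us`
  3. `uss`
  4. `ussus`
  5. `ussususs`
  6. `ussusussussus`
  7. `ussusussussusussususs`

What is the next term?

ussusussussusussusussussusussussus

Each term (from the third on) is the previous term followed by the one before it: term 3 = us·s = uss.
So term 8 is ussusussussusussususs·ussusussussus.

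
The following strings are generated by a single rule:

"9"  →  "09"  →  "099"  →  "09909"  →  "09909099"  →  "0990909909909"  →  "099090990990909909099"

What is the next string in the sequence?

From term 3 onward, concatenate the last term with the second-to-last: 09·9 = 099, 099·09 = 09909, …
So term 8 is 099090990990909909099·0990909909909.

0990909909909099090990990909909909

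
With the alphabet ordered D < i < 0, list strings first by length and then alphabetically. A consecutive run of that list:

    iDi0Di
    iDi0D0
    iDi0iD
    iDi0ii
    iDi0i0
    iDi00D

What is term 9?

Advancing 3 positions from iDi00D through iDi00D → iDi00i → iDi000 reaches term 9.

iD0DDD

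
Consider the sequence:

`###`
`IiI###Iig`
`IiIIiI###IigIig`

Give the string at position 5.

IiIIiIIiIIiI###IigIigIigIig

Every step adds IiI to the front and Iig to the end of the previous string.
From IiIIiI###IigIig, 2 further steps: IiIIiI###IigIig → IiIIiIIiI###IigIigIig → (answer).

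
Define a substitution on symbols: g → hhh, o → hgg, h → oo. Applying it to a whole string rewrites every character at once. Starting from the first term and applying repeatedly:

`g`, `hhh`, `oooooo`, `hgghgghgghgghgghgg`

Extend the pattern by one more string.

Replace each of the 18 characters of hgghgghgghgghgghgg in place — oo hhh hhh oo hhh hhh oo hhh hhh oo hhh hhh oo hhh hhh oo hhh hhh — and concatenate.

oohhhhhhoohhhhhhoohhhhhhoohhhhhhoohhhhhhoohhhhhh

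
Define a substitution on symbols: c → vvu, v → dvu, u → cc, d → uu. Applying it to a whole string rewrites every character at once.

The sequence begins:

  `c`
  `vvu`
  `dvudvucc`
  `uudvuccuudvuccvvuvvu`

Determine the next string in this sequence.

φ(uudvuccuudvuccvvuvvu) expands symbol-by-symbol to cc cc uu dvu cc vvu vvu cc cc uu dvu cc vvu vvu dvu dvu cc dvu dvu cc; joining the 20 pieces gives the next term.

ccccuudvuccvvuvvuccccuudvuccvvuvvudvudvuccdvudvucc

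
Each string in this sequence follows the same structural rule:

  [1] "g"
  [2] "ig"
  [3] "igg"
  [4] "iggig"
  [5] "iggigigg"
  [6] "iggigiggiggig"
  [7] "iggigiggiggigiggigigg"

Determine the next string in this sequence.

iggigiggiggigiggigiggiggigiggiggig

Each term (from the third on) is the previous term followed by the one before it: term 3 = ig·g = igg.
So term 8 is iggigiggiggigiggigigg·iggigiggiggig.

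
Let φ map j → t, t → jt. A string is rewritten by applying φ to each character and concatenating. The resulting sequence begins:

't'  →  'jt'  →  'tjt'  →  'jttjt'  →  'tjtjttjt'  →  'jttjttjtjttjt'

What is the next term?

Rewriting the 13 symbols of jttjttjtjttjt one by one yields t jt jt t jt jt t jt t jt jt t jt; concatenated:

tjtjttjtjttjttjtjttjt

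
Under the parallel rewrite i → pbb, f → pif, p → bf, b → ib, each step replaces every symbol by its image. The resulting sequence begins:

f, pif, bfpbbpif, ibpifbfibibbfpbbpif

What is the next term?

φ(ibpifbfibibbfpbbpif) expands symbol-by-symbol to pbb ib bf pbb pif ib pif pbb ib pbb ib ib pif bf ib ib bf pbb pif; joining the 19 pieces gives the next term.

pbbibbfpbbpifibpifpbbibpbbibibpifbfibibbfpbbpif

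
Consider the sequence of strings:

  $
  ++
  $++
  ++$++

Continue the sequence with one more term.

This is a Fibonacci-style word recurrence s(k) = s(k−2)·s(k−1): e.g. $·++ = $++.
So term 5 is $++·++$++.

$++++$++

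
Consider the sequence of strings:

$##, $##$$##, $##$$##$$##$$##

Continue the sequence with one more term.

$##$$##$$##$$##$$##$$##$$##$$##

Every step duplicates the string with '$' between the halves.
One more doubling of $##$$##$$##$$## gives the answer.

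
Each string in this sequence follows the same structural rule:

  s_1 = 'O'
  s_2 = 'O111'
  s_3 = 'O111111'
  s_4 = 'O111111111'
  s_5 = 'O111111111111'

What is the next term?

The strings grow by a fixed suffix 111 each time.
One more step from O111111111111 gives the answer.

O111111111111111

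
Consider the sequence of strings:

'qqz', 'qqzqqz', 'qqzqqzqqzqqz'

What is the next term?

Each string is two copies of the previous one concatenated.
One more doubling of qqzqqzqqzqqz gives the answer.

qqzqqzqqzqqzqqzqqzqqzqqz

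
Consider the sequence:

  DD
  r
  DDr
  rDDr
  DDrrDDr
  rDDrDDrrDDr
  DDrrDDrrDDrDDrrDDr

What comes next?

rDDrDDrrDDrDDrrDDrrDDrDDrrDDr

From term 3 onward, concatenate the second-to-last term with the last: DD·r = DDr, r·DDr = rDDr, …
Continuing: rDDrDDrrDDr · DDrrDDrrDDrDDrrDDr gives term 8.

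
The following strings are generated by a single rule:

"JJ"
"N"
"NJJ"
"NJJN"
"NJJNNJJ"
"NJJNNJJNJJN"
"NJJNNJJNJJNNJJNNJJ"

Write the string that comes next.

NJJNNJJNJJNNJJNNJJNJJNNJJNJJN

Each term (from the third on) is the previous term followed by the one before it: term 3 = N·JJ = NJJ.
So term 8 is NJJNNJJNJJNNJJNNJJ·NJJNNJJNJJN.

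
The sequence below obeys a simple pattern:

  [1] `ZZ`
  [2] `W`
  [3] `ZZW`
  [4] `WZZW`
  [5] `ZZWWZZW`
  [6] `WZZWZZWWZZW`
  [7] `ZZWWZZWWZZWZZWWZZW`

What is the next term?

From term 3 onward, concatenate the second-to-last term with the last: ZZ·W = ZZW, W·ZZW = WZZW, …
The next term joins WZZWZZWWZZW and ZZWWZZWWZZWZZWWZZW.

WZZWZZWWZZWZZWWZZWWZZWZZWWZZW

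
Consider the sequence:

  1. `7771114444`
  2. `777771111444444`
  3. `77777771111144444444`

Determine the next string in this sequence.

7777777771111114444444444

Term n consists of 2n-1 7's, followed by n+1 1's, followed by 2n 4's, where the shown terms are n = 2, 3, 4.
For the next term, n = 5, so the run lengths are 9, 6, 10.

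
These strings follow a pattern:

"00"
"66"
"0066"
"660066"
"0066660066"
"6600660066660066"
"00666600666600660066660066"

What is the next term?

From term 3 onward, concatenate the second-to-last term with the last: 00·66 = 0066, 66·0066 = 660066, …
The next term joins 6600660066660066 and 00666600666600660066660066.

660066006666006600666600666600660066660066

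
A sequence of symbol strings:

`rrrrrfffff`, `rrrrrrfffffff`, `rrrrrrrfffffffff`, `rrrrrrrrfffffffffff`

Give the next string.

rrrrrrrrrfffffffffffff

Each string has the form r^{n+2} f^{2n-1}, where the shown terms are n = 3, 4, 5, 6.
Setting n = 7 gives 9, 13 characters in each block.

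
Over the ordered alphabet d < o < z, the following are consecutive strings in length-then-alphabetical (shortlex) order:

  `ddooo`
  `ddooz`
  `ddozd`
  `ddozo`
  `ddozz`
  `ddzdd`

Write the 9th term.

ddzod

Continuing the enumeration 3 steps past ddzdd: ddzdd → ddzdo → ddzdz → (answer).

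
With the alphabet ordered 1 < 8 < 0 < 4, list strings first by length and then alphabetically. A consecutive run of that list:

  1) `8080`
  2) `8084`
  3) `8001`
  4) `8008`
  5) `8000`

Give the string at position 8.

Advancing 3 positions from 8000 through 8000 → 8004 → 8041 reaches term 8.

8048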